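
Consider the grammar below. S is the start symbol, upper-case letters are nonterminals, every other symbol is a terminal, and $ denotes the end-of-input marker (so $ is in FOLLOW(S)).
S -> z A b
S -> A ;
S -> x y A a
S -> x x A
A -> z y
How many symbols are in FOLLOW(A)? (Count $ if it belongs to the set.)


S is the start symbol and does not occur in any rule body, so FOLLOW(S) = {$}.
Examining every occurrence of A in a rule body:
  S -> z A b : A is followed by terminal 'b' -> add 'b'
  S -> A ; : A is followed by terminal ';' -> add ';'
  S -> x y A a : A is followed by terminal 'a' -> add 'a'
  S -> x x A : A is at the right end -> add FOLLOW(S) = {$}
  A -> z y : A does not occur in the body -> contributes nothing
FOLLOW(A) = {;, a, b, $}
Count: 4

4


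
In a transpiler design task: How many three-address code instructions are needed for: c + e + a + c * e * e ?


Expression: c + e + a + c * e * e
Generating three-address code (respecting * over +/- precedence):
  Instruction 1: t1 = c * e
  Instruction 2: t2 = t1 * e
  Instruction 3: t3 = c + e
  Instruction 4: t4 = t3 + a
  Instruction 5: t5 = t4 + t2
Total instructions: 5

5


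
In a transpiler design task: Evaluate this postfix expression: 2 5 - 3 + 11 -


Processing tokens left to right:
Push 2, Push 5
Pop 2 and 5, compute 2 - 5 = -3, push -3
Push 3
Pop -3 and 3, compute -3 + 3 = 0, push 0
Push 11
Pop 0 and 11, compute 0 - 11 = -11, push -11
Stack result: -11

-11


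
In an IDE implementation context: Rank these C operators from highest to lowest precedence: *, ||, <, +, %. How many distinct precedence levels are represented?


Looking up precedence for each operator:
  * -> precedence 6
  || -> precedence 1
  < -> precedence 4
  + -> precedence 5
  % -> precedence 6
Sorted highest to lowest: *, %, +, <, ||
Distinct precedence values: [6, 5, 4, 1]
Number of distinct levels: 4

4


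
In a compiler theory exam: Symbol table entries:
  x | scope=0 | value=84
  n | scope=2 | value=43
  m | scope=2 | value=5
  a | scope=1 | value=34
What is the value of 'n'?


Searching symbol table for 'n':
  x | scope=0 | value=84
  n | scope=2 | value=43 <- MATCH
  m | scope=2 | value=5
  a | scope=1 | value=34
Found 'n' at scope 2 with value 43

43


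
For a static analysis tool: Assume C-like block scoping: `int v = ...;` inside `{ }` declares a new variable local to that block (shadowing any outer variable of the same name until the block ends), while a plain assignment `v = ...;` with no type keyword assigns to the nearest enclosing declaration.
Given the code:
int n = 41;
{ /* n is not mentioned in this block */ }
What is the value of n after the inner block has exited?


Analyzing scoping rules:
Outer scope: declares n = 41
Inner block: n is neither redeclared nor assigned -> unchanged
After the block -> 41
Result: 41

41


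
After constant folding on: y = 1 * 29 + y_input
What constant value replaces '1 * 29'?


Identifying constant sub-expression:
  Original: y = 1 * 29 + y_input
  1 and 29 are both compile-time constants
  Evaluating: 1 * 29 = 29
  After folding: y = 29 + y_input

29


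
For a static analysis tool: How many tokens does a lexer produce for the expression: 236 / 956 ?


Scanning '236 / 956'
Token 1: '236' -> integer_literal
Token 2: '/' -> operator
Token 3: '956' -> integer_literal
Total tokens: 3

3


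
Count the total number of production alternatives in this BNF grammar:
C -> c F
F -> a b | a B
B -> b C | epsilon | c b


Counting alternatives per rule:
  C: 1 alternative(s)
  F: 2 alternative(s)
  B: 3 alternative(s)
Sum: 1 + 2 + 3 = 6

6


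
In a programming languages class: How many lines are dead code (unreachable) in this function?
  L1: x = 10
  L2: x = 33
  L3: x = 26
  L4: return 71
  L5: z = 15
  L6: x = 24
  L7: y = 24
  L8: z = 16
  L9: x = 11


Analyzing control flow:
  L1: reachable (before return)
  L2: reachable (before return)
  L3: reachable (before return)
  L4: reachable (return statement)
  L5: DEAD (after return at L4)
  L6: DEAD (after return at L4)
  L7: DEAD (after return at L4)
  L8: DEAD (after return at L4)
  L9: DEAD (after return at L4)
Return at L4, total lines = 9
Dead lines: L5 through L9
Count: 5

5


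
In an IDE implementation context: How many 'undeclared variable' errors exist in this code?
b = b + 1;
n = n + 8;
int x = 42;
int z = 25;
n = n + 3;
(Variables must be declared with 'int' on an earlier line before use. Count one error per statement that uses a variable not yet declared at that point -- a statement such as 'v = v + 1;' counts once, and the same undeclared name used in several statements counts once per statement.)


Scanning code line by line:
  Line 1: use 'b' -> ERROR (undeclared)
  Line 2: use 'n' -> ERROR (undeclared)
  Line 3: declare 'x' -> declared = ['x']
  Line 4: declare 'z' -> declared = ['x', 'z']
  Line 5: use 'n' -> ERROR (undeclared)
Total undeclared variable errors: 3

3


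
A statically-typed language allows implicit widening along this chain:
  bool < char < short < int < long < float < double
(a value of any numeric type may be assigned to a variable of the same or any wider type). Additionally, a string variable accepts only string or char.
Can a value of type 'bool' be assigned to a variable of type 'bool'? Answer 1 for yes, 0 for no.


Target variable type: bool
Source value type: bool
Numeric ranks: bool=0, bool=0
Widening allowed iff rank(source) <= rank(target): 0 <= 0? Yes
Result: 1

1


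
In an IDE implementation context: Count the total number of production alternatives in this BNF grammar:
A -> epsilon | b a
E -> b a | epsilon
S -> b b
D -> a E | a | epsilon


Counting alternatives per rule:
  A: 2 alternative(s)
  E: 2 alternative(s)
  S: 1 alternative(s)
  D: 3 alternative(s)
Sum: 2 + 2 + 1 + 3 = 8

8


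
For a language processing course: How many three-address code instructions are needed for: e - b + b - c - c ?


Expression: e - b + b - c - c
Generating three-address code (respecting * over +/- precedence):
  Instruction 1: t1 = e - b
  Instruction 2: t2 = t1 + b
  Instruction 3: t3 = t2 - c
  Instruction 4: t4 = t3 - c
Total instructions: 4

4


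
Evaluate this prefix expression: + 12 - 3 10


Parsing prefix expression: + 12 - 3 10
Step 1: Innermost operation '- 3 10'
  3 - 10 = -7
Step 2: Outer operation '+ 12 [-7]'
  12 + -7 = 5

5


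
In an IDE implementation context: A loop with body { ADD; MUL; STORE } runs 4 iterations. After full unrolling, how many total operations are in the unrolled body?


Loop body operations: ADD, MUL, STORE (3 ops per iteration)
Unrolling 4 iterations:
  Iteration 1: ADD, MUL, STORE (3 ops)
  Iteration 2: ADD, MUL, STORE (3 ops)
  Iteration 3: ADD, MUL, STORE (3 ops)
  Iteration 4: ADD, MUL, STORE (3 ops)
Total: 4 iterations * 3 ops/iter = 12 operations

12


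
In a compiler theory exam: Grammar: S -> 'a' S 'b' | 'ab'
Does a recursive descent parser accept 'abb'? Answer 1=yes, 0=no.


Grammar accepts strings of the form a^n b^n (n >= 1)
Word: 'abb'
Counting: 1 a's and 2 b's
Check: 1 == 2? No
Mismatch: a-count != b-count
Rejected

0


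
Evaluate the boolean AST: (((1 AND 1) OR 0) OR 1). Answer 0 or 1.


Step 1: Evaluate inner node
  1 AND 1 = 1
Step 2: Evaluate next node
  1 OR 0 = 1
Step 3: Evaluate root node
  1 OR 1 = 1

1


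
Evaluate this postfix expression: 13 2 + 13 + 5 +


Processing tokens left to right:
Push 13, Push 2
Pop 13 and 2, compute 13 + 2 = 15, push 15
Push 13
Pop 15 and 13, compute 15 + 13 = 28, push 28
Push 5
Pop 28 and 5, compute 28 + 5 = 33, push 33
Stack result: 33

33


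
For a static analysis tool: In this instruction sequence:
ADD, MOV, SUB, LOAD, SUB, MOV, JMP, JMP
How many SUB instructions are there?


Scanning instruction sequence for SUB:
  Position 1: ADD
  Position 2: MOV
  Position 3: SUB <- MATCH
  Position 4: LOAD
  Position 5: SUB <- MATCH
  Position 6: MOV
  Position 7: JMP
  Position 8: JMP
Matches at positions: [3, 5]
Total SUB count: 2

2


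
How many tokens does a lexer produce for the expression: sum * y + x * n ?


Scanning 'sum * y + x * n'
Token 1: 'sum' -> identifier
Token 2: '*' -> operator
Token 3: 'y' -> identifier
Token 4: '+' -> operator
Token 5: 'x' -> identifier
Token 6: '*' -> operator
Token 7: 'n' -> identifier
Total tokens: 7

7


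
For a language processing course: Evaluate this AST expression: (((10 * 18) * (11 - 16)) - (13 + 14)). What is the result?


Expression: (((10 * 18) * (11 - 16)) - (13 + 14))
Evaluating step by step:
  10 * 18 = 180
  11 - 16 = -5
  180 * -5 = -900
  13 + 14 = 27
  -900 - 27 = -927
Result: -927

-927


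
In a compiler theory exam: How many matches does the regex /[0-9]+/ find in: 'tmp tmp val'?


Pattern: /[0-9]+/ (int literals)
Input: 'tmp tmp val'
Scanning for matches:
Total matches: 0

0


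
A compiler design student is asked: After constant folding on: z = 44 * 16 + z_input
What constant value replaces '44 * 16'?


Identifying constant sub-expression:
  Original: z = 44 * 16 + z_input
  44 and 16 are both compile-time constants
  Evaluating: 44 * 16 = 704
  After folding: z = 704 + z_input

704


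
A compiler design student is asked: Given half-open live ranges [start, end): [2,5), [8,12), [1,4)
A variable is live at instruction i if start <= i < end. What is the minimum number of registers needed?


Live ranges:
  Var0: [2, 5)
  Var1: [8, 12)
  Var2: [1, 4)
Sweep-line events (position, delta, active):
  pos=1 start -> active=1
  pos=2 start -> active=2
  pos=4 end -> active=1
  pos=5 end -> active=0
  pos=8 start -> active=1
  pos=12 end -> active=0
Maximum simultaneous active: 2
Minimum registers needed: 2

2


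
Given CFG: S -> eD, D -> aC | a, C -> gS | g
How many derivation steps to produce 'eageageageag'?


Grammar: S -> eD, D -> aC | a, C -> gS | g
Deriving 'eageageageag':
Step 1: S -> eD => eD
Step 2: D -> aC => eaC
Step 3: C -> gS => eagS
Step 4: S -> eD => eageD
Step 5: D -> aC => eageaC
Step 6: C -> gS => eageagS
Step 7: S -> eD => eageageD
Step 8: D -> aC => eageageaC
Step 9: C -> gS => eageageagS
Step 10: S -> eD => eageageageD
Step 11: D -> aC => eageageageaC
Step 12: C -> g => eageageageag
Total derivation steps: 12

12


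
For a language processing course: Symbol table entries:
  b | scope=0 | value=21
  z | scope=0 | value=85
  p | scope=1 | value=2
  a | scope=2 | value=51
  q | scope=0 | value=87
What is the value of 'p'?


Searching symbol table for 'p':
  b | scope=0 | value=21
  z | scope=0 | value=85
  p | scope=1 | value=2 <- MATCH
  a | scope=2 | value=51
  q | scope=0 | value=87
Found 'p' at scope 1 with value 2

2


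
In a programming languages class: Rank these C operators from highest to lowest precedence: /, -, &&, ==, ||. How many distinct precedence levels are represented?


Looking up precedence for each operator:
  / -> precedence 6
  - -> precedence 5
  && -> precedence 2
  == -> precedence 3
  || -> precedence 1
Sorted highest to lowest: /, -, ==, &&, ||
Distinct precedence values: [6, 5, 3, 2, 1]
Number of distinct levels: 5

5


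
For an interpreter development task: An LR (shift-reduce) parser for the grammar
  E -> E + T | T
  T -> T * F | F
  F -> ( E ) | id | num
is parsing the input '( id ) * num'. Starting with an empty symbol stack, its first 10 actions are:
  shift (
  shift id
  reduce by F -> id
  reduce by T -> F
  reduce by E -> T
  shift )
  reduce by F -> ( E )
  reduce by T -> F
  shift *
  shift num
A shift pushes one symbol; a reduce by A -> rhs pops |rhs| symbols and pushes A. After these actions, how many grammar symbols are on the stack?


Tracking the symbol stack through each action:
  Action 1: shift '(' : push -> stack = [(] (size 1)
  Action 2: shift 'id' : push -> stack = [(, id] (size 2)
  Action 3: reduce by F -> id : pop 1, push F -> stack = [(, F] (size 2)
  Action 4: reduce by T -> F : pop 1, push T -> stack = [(, T] (size 2)
  Action 5: reduce by E -> T : pop 1, push E -> stack = [(, E] (size 2)
  Action 6: shift ')' : push -> stack = [(, E, )] (size 3)
  Action 7: reduce by F -> ( E ) : pop 3, push F -> stack = [F] (size 1)
  Action 8: reduce by T -> F : pop 1, push T -> stack = [T] (size 1)
  Action 9: shift '*' : push -> stack = [T, *] (size 2)
  Action 10: shift 'num' : push -> stack = [T, *, num] (size 3)
Final stack size: 3

3


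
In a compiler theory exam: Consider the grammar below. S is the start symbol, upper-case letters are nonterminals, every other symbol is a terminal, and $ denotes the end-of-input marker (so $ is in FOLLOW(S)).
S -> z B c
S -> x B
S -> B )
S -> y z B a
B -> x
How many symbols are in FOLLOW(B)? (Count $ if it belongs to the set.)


S is the start symbol and does not occur in any rule body, so FOLLOW(S) = {$}.
Examining every occurrence of B in a rule body:
  S -> z B c : B is followed by terminal 'c' -> add 'c'
  S -> x B : B is at the right end -> add FOLLOW(S) = {$}
  S -> B ) : B is followed by terminal ')' -> add ')'
  S -> y z B a : B is followed by terminal 'a' -> add 'a'
  B -> x : B does not occur in the body -> contributes nothing
FOLLOW(B) = {), a, c, $}
Count: 4

4


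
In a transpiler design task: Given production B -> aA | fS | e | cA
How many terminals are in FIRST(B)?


Production: B -> aA | fS | e | cA
Examining each alternative for leading terminals:
  B -> aA : first terminal = 'a'
  B -> fS : first terminal = 'f'
  B -> e : first terminal = 'e'
  B -> cA : first terminal = 'c'
FIRST(B) = {a, c, e, f}
Count: 4

4


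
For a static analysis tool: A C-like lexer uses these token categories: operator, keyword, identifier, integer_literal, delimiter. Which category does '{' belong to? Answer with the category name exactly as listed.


Token: '{'
Checking categories:
  identifier: no
  integer_literal: no
  operator: no
  keyword: no
  delimiter: YES
Category: delimiter

delimiter


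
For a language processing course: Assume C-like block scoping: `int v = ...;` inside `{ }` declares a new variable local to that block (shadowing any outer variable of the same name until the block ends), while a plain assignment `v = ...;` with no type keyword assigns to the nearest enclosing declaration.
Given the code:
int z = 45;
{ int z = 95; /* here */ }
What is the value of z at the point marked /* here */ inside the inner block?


Analyzing scoping rules:
Outer scope: declares z = 45
Inner block: 'int z = 95;' declares a NEW z that shadows the outer one
Inside the block the inner declaration is in scope -> 95
Result: 95

95


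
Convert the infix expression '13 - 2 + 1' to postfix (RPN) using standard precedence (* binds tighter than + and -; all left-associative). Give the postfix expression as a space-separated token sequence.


Applying the shunting-yard algorithm:
  Operand 13 -> output
  Push '-' onto operator stack -> op-stack: [-]
  Operand 2 -> output
  See '+' (prec 1); top '-' (prec 1) >= it -> pop '-' to output
  Push '+' onto operator stack -> op-stack: [+]
  Operand 1 -> output
  End of input: pop '+' to output
Postfix result: 13 2 - 1 +

13 2 - 1 +


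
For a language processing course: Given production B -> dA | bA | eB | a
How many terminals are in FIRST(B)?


Production: B -> dA | bA | eB | a
Examining each alternative for leading terminals:
  B -> dA : first terminal = 'd'
  B -> bA : first terminal = 'b'
  B -> eB : first terminal = 'e'
  B -> a : first terminal = 'a'
FIRST(B) = {a, b, d, e}
Count: 4

4


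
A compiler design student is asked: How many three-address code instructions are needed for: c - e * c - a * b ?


Expression: c - e * c - a * b
Generating three-address code (respecting * over +/- precedence):
  Instruction 1: t1 = e * c
  Instruction 2: t2 = a * b
  Instruction 3: t3 = c - t1
  Instruction 4: t4 = t3 - t2
Total instructions: 4

4


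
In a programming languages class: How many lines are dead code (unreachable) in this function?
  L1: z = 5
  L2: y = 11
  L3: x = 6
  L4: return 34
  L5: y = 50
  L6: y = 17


Analyzing control flow:
  L1: reachable (before return)
  L2: reachable (before return)
  L3: reachable (before return)
  L4: reachable (return statement)
  L5: DEAD (after return at L4)
  L6: DEAD (after return at L4)
Return at L4, total lines = 6
Dead lines: L5 through L6
Count: 2

2


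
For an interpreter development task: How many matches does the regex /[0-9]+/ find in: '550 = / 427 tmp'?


Pattern: /[0-9]+/ (int literals)
Input: '550 = / 427 tmp'
Scanning for matches:
  Match 1: '550'
  Match 2: '427'
Total matches: 2

2


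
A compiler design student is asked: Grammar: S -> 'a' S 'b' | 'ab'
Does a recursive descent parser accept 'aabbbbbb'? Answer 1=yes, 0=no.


Grammar accepts strings of the form a^n b^n (n >= 1)
Word: 'aabbbbbb'
Counting: 2 a's and 6 b's
Check: 2 == 6? No
Mismatch: a-count != b-count
Rejected

0


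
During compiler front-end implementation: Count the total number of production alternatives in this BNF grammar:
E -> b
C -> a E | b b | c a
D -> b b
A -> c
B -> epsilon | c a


Counting alternatives per rule:
  E: 1 alternative(s)
  C: 3 alternative(s)
  D: 1 alternative(s)
  A: 1 alternative(s)
  B: 2 alternative(s)
Sum: 1 + 3 + 1 + 1 + 2 = 8

8


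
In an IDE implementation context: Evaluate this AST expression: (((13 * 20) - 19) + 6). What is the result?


Expression: (((13 * 20) - 19) + 6)
Evaluating step by step:
  13 * 20 = 260
  260 - 19 = 241
  241 + 6 = 247
Result: 247

247


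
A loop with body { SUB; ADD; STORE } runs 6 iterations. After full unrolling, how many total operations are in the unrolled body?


Loop body operations: SUB, ADD, STORE (3 ops per iteration)
Unrolling 6 iterations:
  Iteration 1: SUB, ADD, STORE (3 ops)
  Iteration 2: SUB, ADD, STORE (3 ops)
  Iteration 3: SUB, ADD, STORE (3 ops)
  Iteration 4: SUB, ADD, STORE (3 ops)
  Iteration 5: SUB, ADD, STORE (3 ops)
  Iteration 6: SUB, ADD, STORE (3 ops)
Total: 6 iterations * 3 ops/iter = 18 operations

18


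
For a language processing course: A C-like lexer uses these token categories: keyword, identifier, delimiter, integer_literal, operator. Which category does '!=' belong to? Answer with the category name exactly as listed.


Token: '!='
Checking categories:
  identifier: no
  integer_literal: no
  operator: YES
  keyword: no
  delimiter: no
Category: operator

operator


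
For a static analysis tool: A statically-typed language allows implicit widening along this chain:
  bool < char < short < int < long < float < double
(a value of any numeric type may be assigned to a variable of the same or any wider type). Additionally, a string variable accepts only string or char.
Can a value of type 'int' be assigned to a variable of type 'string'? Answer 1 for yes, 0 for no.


Target variable type: string
Source value type: int
Rule: string accepts only {string, char}
  source 'int' in {string, char}? No
Result: 0

0


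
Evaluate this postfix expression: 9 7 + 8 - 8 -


Processing tokens left to right:
Push 9, Push 7
Pop 9 and 7, compute 9 + 7 = 16, push 16
Push 8
Pop 16 and 8, compute 16 - 8 = 8, push 8
Push 8
Pop 8 and 8, compute 8 - 8 = 0, push 0
Stack result: 0

0


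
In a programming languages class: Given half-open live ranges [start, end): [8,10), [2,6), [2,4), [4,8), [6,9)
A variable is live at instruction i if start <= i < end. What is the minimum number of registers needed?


Live ranges:
  Var0: [8, 10)
  Var1: [2, 6)
  Var2: [2, 4)
  Var3: [4, 8)
  Var4: [6, 9)
Sweep-line events (position, delta, active):
  pos=2 start -> active=1
  pos=2 start -> active=2
  pos=4 end -> active=1
  pos=4 start -> active=2
  pos=6 end -> active=1
  pos=6 start -> active=2
  pos=8 end -> active=1
  pos=8 start -> active=2
  pos=9 end -> active=1
  pos=10 end -> active=0
Maximum simultaneous active: 2
Minimum registers needed: 2

2


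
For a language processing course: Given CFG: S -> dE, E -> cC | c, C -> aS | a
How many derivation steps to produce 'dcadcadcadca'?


Grammar: S -> dE, E -> cC | c, C -> aS | a
Deriving 'dcadcadcadca':
Step 1: S -> dE => dE
Step 2: E -> cC => dcC
Step 3: C -> aS => dcaS
Step 4: S -> dE => dcadE
Step 5: E -> cC => dcadcC
Step 6: C -> aS => dcadcaS
Step 7: S -> dE => dcadcadE
Step 8: E -> cC => dcadcadcC
Step 9: C -> aS => dcadcadcaS
Step 10: S -> dE => dcadcadcadE
Step 11: E -> cC => dcadcadcadcC
Step 12: C -> a => dcadcadcadca
Total derivation steps: 12

12


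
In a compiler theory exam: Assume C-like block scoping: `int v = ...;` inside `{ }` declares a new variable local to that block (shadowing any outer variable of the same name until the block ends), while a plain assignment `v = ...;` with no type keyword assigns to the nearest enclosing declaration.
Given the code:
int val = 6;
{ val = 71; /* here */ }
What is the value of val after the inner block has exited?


Analyzing scoping rules:
Outer scope: declares val = 6
Inner block: 'val = 71;' has no type keyword, so it is an assignment to the outer val (no shadowing)
The assignment changed the outer variable itself, so the new value persists after the block -> 71
Result: 71

71


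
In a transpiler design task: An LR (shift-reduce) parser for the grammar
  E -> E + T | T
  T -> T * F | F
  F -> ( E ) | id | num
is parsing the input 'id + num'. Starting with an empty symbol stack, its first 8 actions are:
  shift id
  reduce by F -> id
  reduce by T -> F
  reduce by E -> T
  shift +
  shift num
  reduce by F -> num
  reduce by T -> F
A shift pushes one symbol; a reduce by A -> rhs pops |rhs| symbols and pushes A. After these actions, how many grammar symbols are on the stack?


Tracking the symbol stack through each action:
  Action 1: shift 'id' : push -> stack = [id] (size 1)
  Action 2: reduce by F -> id : pop 1, push F -> stack = [F] (size 1)
  Action 3: reduce by T -> F : pop 1, push T -> stack = [T] (size 1)
  Action 4: reduce by E -> T : pop 1, push E -> stack = [E] (size 1)
  Action 5: shift '+' : push -> stack = [E, +] (size 2)
  Action 6: shift 'num' : push -> stack = [E, +, num] (size 3)
  Action 7: reduce by F -> num : pop 1, push F -> stack = [E, +, F] (size 3)
  Action 8: reduce by T -> F : pop 1, push T -> stack = [E, +, T] (size 3)
Final stack size: 3

3


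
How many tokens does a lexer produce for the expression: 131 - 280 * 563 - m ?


Scanning '131 - 280 * 563 - m'
Token 1: '131' -> integer_literal
Token 2: '-' -> operator
Token 3: '280' -> integer_literal
Token 4: '*' -> operator
Token 5: '563' -> integer_literal
Token 6: '-' -> operator
Token 7: 'm' -> identifier
Total tokens: 7

7


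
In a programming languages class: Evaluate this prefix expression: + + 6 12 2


Parsing prefix expression: + + 6 12 2
Step 1: Innermost operation '+ 6 12'
  6 + 12 = 18
Step 2: Outer operation '+ [18] 2'
  18 + 2 = 20

20


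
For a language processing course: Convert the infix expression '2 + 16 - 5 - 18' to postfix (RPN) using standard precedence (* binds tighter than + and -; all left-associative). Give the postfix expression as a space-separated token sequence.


Applying the shunting-yard algorithm:
  Operand 2 -> output
  Push '+' onto operator stack -> op-stack: [+]
  Operand 16 -> output
  See '-' (prec 1); top '+' (prec 1) >= it -> pop '+' to output
  Push '-' onto operator stack -> op-stack: [-]
  Operand 5 -> output
  See '-' (prec 1); top '-' (prec 1) >= it -> pop '-' to output
  Push '-' onto operator stack -> op-stack: [-]
  Operand 18 -> output
  End of input: pop '-' to output
Postfix result: 2 16 + 5 - 18 -

2 16 + 5 - 18 -


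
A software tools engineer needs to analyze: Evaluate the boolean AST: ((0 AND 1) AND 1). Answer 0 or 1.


Step 1: Evaluate inner node
  0 AND 1 = 0
Step 2: Evaluate root node
  0 AND 1 = 0

0


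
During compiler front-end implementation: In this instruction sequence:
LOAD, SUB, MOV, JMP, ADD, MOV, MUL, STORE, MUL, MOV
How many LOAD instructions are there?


Scanning instruction sequence for LOAD:
  Position 1: LOAD <- MATCH
  Position 2: SUB
  Position 3: MOV
  Position 4: JMP
  Position 5: ADD
  Position 6: MOV
  Position 7: MUL
  Position 8: STORE
  Position 9: MUL
  Position 10: MOV
Matches at positions: [1]
Total LOAD count: 1

1


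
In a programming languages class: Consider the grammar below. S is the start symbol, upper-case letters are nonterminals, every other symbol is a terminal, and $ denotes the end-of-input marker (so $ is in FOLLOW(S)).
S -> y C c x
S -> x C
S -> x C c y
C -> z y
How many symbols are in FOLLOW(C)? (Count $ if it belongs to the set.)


S is the start symbol and does not occur in any rule body, so FOLLOW(S) = {$}.
Examining every occurrence of C in a rule body:
  S -> y C c x : C is followed by terminal 'c' -> add 'c'
  S -> x C : C is at the right end -> add FOLLOW(S) = {$}
  S -> x C c y : C is followed by terminal 'c' -> add 'c' (already in the set)
  C -> z y : C does not occur in the body -> contributes nothing
FOLLOW(C) = {c, $}
Count: 2

2


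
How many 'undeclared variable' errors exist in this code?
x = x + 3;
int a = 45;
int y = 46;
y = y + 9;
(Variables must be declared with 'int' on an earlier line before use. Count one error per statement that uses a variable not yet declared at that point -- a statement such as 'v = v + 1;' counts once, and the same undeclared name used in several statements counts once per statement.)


Scanning code line by line:
  Line 1: use 'x' -> ERROR (undeclared)
  Line 2: declare 'a' -> declared = ['a']
  Line 3: declare 'y' -> declared = ['a', 'y']
  Line 4: use 'y' -> OK (declared)
Total undeclared variable errors: 1

1


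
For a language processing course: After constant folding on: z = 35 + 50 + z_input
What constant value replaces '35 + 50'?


Identifying constant sub-expression:
  Original: z = 35 + 50 + z_input
  35 and 50 are both compile-time constants
  Evaluating: 35 + 50 = 85
  After folding: z = 85 + z_input

85


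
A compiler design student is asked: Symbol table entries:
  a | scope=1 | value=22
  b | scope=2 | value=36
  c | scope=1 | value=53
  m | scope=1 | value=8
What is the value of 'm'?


Searching symbol table for 'm':
  a | scope=1 | value=22
  b | scope=2 | value=36
  c | scope=1 | value=53
  m | scope=1 | value=8 <- MATCH
Found 'm' at scope 1 with value 8

8


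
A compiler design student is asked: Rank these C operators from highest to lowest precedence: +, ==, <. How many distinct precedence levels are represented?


Looking up precedence for each operator:
  + -> precedence 5
  == -> precedence 3
  < -> precedence 4
Sorted highest to lowest: +, <, ==
Distinct precedence values: [5, 4, 3]
Number of distinct levels: 3

3


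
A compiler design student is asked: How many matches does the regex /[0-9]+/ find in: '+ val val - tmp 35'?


Pattern: /[0-9]+/ (int literals)
Input: '+ val val - tmp 35'
Scanning for matches:
  Match 1: '35'
Total matches: 1

1


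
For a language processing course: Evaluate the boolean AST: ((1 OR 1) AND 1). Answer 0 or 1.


Step 1: Evaluate inner node
  1 OR 1 = 1
Step 2: Evaluate root node
  1 AND 1 = 1

1


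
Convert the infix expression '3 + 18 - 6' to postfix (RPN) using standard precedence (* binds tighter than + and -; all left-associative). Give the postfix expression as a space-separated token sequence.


Applying the shunting-yard algorithm:
  Operand 3 -> output
  Push '+' onto operator stack -> op-stack: [+]
  Operand 18 -> output
  See '-' (prec 1); top '+' (prec 1) >= it -> pop '+' to output
  Push '-' onto operator stack -> op-stack: [-]
  Operand 6 -> output
  End of input: pop '-' to output
Postfix result: 3 18 + 6 -

3 18 + 6 -


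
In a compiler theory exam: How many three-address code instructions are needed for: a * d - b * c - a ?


Expression: a * d - b * c - a
Generating three-address code (respecting * over +/- precedence):
  Instruction 1: t1 = a * d
  Instruction 2: t2 = b * c
  Instruction 3: t3 = t1 - t2
  Instruction 4: t4 = t3 - a
Total instructions: 4

4


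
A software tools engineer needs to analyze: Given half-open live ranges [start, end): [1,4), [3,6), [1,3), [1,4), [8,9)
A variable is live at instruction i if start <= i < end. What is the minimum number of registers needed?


Live ranges:
  Var0: [1, 4)
  Var1: [3, 6)
  Var2: [1, 3)
  Var3: [1, 4)
  Var4: [8, 9)
Sweep-line events (position, delta, active):
  pos=1 start -> active=1
  pos=1 start -> active=2
  pos=1 start -> active=3
  pos=3 end -> active=2
  pos=3 start -> active=3
  pos=4 end -> active=2
  pos=4 end -> active=1
  pos=6 end -> active=0
  pos=8 start -> active=1
  pos=9 end -> active=0
Maximum simultaneous active: 3
Minimum registers needed: 3

3


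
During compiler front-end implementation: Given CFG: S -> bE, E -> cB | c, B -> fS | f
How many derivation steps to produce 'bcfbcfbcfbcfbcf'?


Grammar: S -> bE, E -> cB | c, B -> fS | f
Deriving 'bcfbcfbcfbcfbcf':
Step 1: S -> bE => bE
Step 2: E -> cB => bcB
Step 3: B -> fS => bcfS
Step 4: S -> bE => bcfbE
Step 5: E -> cB => bcfbcB
Step 6: B -> fS => bcfbcfS
Step 7: S -> bE => bcfbcfbE
Step 8: E -> cB => bcfbcfbcB
Step 9: B -> fS => bcfbcfbcfS
Step 10: S -> bE => bcfbcfbcfbE
Step 11: E -> cB => bcfbcfbcfbcB
Step 12: B -> fS => bcfbcfbcfbcfS
Step 13: S -> bE => bcfbcfbcfbcfbE
Step 14: E -> cB => bcfbcfbcfbcfbcB
Step 15: B -> f => bcfbcfbcfbcfbcf
Total derivation steps: 15

15


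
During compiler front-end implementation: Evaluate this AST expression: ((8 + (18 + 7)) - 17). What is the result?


Expression: ((8 + (18 + 7)) - 17)
Evaluating step by step:
  18 + 7 = 25
  8 + 25 = 33
  33 - 17 = 16
Result: 16

16


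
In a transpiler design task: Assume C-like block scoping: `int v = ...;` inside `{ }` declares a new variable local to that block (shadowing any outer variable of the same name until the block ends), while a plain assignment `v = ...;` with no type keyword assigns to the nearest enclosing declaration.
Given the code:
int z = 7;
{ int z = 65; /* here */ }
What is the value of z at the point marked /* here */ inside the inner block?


Analyzing scoping rules:
Outer scope: declares z = 7
Inner block: 'int z = 65;' declares a NEW z that shadows the outer one
Inside the block the inner declaration is in scope -> 65
Result: 65

65


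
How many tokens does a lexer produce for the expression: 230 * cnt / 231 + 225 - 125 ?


Scanning '230 * cnt / 231 + 225 - 125'
Token 1: '230' -> integer_literal
Token 2: '*' -> operator
Token 3: 'cnt' -> identifier
Token 4: '/' -> operator
Token 5: '231' -> integer_literal
Token 6: '+' -> operator
Token 7: '225' -> integer_literal
Token 8: '-' -> operator
Token 9: '125' -> integer_literal
Total tokens: 9

9


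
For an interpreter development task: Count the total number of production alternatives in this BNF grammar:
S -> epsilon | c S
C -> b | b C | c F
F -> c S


Counting alternatives per rule:
  S: 2 alternative(s)
  C: 3 alternative(s)
  F: 1 alternative(s)
Sum: 2 + 3 + 1 = 6

6


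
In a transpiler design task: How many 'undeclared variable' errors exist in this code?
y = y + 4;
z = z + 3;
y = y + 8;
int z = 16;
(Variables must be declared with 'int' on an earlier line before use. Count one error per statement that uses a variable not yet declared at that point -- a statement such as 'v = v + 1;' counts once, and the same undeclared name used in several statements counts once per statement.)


Scanning code line by line:
  Line 1: use 'y' -> ERROR (undeclared)
  Line 2: use 'z' -> ERROR (undeclared)
  Line 3: use 'y' -> ERROR (undeclared)
  Line 4: declare 'z' -> declared = ['z']
Total undeclared variable errors: 3

3


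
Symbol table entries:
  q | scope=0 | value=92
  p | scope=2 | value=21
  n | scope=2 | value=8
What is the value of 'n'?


Searching symbol table for 'n':
  q | scope=0 | value=92
  p | scope=2 | value=21
  n | scope=2 | value=8 <- MATCH
Found 'n' at scope 2 with value 8

8


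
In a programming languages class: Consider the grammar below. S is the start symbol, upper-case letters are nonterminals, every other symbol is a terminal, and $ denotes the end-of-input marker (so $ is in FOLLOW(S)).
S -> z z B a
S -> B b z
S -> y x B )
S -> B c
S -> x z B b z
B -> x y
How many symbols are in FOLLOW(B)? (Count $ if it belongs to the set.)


S is the start symbol and does not occur in any rule body, so FOLLOW(S) = {$}.
Examining every occurrence of B in a rule body:
  S -> z z B a : B is followed by terminal 'a' -> add 'a'
  S -> B b z : B is followed by terminal 'b' -> add 'b'
  S -> y x B ) : B is followed by terminal ')' -> add ')'
  S -> B c : B is followed by terminal 'c' -> add 'c'
  S -> x z B b z : B is followed by terminal 'b' -> add 'b' (already in the set)
  B -> x y : B does not occur in the body -> contributes nothing
FOLLOW(B) = {), a, b, c}
Count: 4

4


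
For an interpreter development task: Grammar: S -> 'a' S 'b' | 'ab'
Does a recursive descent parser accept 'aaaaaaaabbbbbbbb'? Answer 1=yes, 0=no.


Grammar accepts strings of the form a^n b^n (n >= 1)
Word: 'aaaaaaaabbbbbbbb'
Counting: 8 a's and 8 b's
Check: 8 == 8? Yes
Derivation (S -> aSb applied 7 time(s), then S -> ab): S => aSb => aaSbb => aaaSbbb => aaaaSbbbb => aaaaaSbbbbb => aaaaaaSbbbbbb => aaaaaaaSbbbbbbb => aaaaaaaabbbbbbbb
Accepted

1


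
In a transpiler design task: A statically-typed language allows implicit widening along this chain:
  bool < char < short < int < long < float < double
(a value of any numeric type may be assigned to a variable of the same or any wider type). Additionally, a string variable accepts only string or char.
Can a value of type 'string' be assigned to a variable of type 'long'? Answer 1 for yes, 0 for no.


Target variable type: long
Source value type: string
Rule: string cannot widen to any numeric type
Result: 0

0


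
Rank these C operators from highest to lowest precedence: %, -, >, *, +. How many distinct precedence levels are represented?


Looking up precedence for each operator:
  % -> precedence 6
  - -> precedence 5
  > -> precedence 4
  * -> precedence 6
  + -> precedence 5
Sorted highest to lowest: %, *, -, +, >
Distinct precedence values: [6, 5, 4]
Number of distinct levels: 3

3


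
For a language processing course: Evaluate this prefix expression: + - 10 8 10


Parsing prefix expression: + - 10 8 10
Step 1: Innermost operation '- 10 8'
  10 - 8 = 2
Step 2: Outer operation '+ [2] 10'
  2 + 10 = 12

12


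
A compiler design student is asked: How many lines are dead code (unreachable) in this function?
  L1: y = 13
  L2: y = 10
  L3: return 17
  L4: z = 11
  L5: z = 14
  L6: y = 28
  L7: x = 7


Analyzing control flow:
  L1: reachable (before return)
  L2: reachable (before return)
  L3: reachable (return statement)
  L4: DEAD (after return at L3)
  L5: DEAD (after return at L3)
  L6: DEAD (after return at L3)
  L7: DEAD (after return at L3)
Return at L3, total lines = 7
Dead lines: L4 through L7
Count: 4

4


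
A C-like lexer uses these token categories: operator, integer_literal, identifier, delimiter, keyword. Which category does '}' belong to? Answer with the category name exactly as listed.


Token: '}'
Checking categories:
  identifier: no
  integer_literal: no
  operator: no
  keyword: no
  delimiter: YES
Category: delimiter

delimiter


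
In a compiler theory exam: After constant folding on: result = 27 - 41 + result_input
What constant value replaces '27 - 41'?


Identifying constant sub-expression:
  Original: result = 27 - 41 + result_input
  27 and 41 are both compile-time constants
  Evaluating: 27 - 41 = -14
  After folding: result = -14 + result_input

-14


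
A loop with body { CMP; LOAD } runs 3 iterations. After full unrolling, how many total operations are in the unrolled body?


Loop body operations: CMP, LOAD (2 ops per iteration)
Unrolling 3 iterations:
  Iteration 1: CMP, LOAD (2 ops)
  Iteration 2: CMP, LOAD (2 ops)
  Iteration 3: CMP, LOAD (2 ops)
Total: 3 iterations * 2 ops/iter = 6 operations

6


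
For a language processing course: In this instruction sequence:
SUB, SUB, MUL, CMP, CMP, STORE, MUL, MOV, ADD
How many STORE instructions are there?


Scanning instruction sequence for STORE:
  Position 1: SUB
  Position 2: SUB
  Position 3: MUL
  Position 4: CMP
  Position 5: CMP
  Position 6: STORE <- MATCH
  Position 7: MUL
  Position 8: MOV
  Position 9: ADD
Matches at positions: [6]
Total STORE count: 1

1


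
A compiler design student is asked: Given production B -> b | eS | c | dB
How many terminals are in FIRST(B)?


Production: B -> b | eS | c | dB
Examining each alternative for leading terminals:
  B -> b : first terminal = 'b'
  B -> eS : first terminal = 'e'
  B -> c : first terminal = 'c'
  B -> dB : first terminal = 'd'
FIRST(B) = {b, c, d, e}
Count: 4

4


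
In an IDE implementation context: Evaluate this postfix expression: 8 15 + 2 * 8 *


Processing tokens left to right:
Push 8, Push 15
Pop 8 and 15, compute 8 + 15 = 23, push 23
Push 2
Pop 23 and 2, compute 23 * 2 = 46, push 46
Push 8
Pop 46 and 8, compute 46 * 8 = 368, push 368
Stack result: 368

368


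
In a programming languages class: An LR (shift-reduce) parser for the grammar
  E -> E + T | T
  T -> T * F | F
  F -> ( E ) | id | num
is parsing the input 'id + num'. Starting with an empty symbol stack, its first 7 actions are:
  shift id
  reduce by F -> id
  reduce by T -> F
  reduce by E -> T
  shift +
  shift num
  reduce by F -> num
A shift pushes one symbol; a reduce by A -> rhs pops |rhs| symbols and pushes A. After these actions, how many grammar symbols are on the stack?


Tracking the symbol stack through each action:
  Action 1: shift 'id' : push -> stack = [id] (size 1)
  Action 2: reduce by F -> id : pop 1, push F -> stack = [F] (size 1)
  Action 3: reduce by T -> F : pop 1, push T -> stack = [T] (size 1)
  Action 4: reduce by E -> T : pop 1, push E -> stack = [E] (size 1)
  Action 5: shift '+' : push -> stack = [E, +] (size 2)
  Action 6: shift 'num' : push -> stack = [E, +, num] (size 3)
  Action 7: reduce by F -> num : pop 1, push F -> stack = [E, +, F] (size 3)
Final stack size: 3

3


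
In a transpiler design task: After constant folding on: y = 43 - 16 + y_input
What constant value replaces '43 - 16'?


Identifying constant sub-expression:
  Original: y = 43 - 16 + y_input
  43 and 16 are both compile-time constants
  Evaluating: 43 - 16 = 27
  After folding: y = 27 + y_input

27


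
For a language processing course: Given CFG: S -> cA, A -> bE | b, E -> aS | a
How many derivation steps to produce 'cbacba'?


Grammar: S -> cA, A -> bE | b, E -> aS | a
Deriving 'cbacba':
Step 1: S -> cA => cA
Step 2: A -> bE => cbE
Step 3: E -> aS => cbaS
Step 4: S -> cA => cbacA
Step 5: A -> bE => cbacbE
Step 6: E -> a => cbacba
Total derivation steps: 6

6


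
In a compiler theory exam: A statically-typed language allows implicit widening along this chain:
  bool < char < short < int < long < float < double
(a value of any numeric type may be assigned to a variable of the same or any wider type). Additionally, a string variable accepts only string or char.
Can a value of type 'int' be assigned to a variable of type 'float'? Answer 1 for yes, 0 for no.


Target variable type: float
Source value type: int
Numeric ranks: int=3, float=5
Widening allowed iff rank(source) <= rank(target): 3 <= 5? Yes
Result: 1

1


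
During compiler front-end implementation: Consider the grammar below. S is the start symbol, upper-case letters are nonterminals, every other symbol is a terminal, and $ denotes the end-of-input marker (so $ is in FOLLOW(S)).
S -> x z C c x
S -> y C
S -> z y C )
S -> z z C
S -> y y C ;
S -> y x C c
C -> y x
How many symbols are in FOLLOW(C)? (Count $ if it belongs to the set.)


S is the start symbol and does not occur in any rule body, so FOLLOW(S) = {$}.
Examining every occurrence of C in a rule body:
  S -> x z C c x : C is followed by terminal 'c' -> add 'c'
  S -> y C : C is at the right end -> add FOLLOW(S) = {$}
  S -> z y C ) : C is followed by terminal ')' -> add ')'
  S -> z z C : C is at the right end -> add FOLLOW(S) = {$} (already in the set)
  S -> y y C ; : C is followed by terminal ';' -> add ';'
  S -> y x C c : C is followed by terminal 'c' -> add 'c' (already in the set)
  C -> y x : C does not occur in the body -> contributes nothing
FOLLOW(C) = {), ;, c, $}
Count: 4

4
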